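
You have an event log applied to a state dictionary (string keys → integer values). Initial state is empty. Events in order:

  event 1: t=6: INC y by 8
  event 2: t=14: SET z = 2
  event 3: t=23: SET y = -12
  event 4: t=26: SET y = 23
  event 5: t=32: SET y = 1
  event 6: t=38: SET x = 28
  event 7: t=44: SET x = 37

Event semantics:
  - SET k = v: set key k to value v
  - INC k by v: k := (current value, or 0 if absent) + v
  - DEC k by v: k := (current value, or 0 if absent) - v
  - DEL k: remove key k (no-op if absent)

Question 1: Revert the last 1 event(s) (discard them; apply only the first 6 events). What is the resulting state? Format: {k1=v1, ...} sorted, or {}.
Keep first 6 events (discard last 1):
  after event 1 (t=6: INC y by 8): {y=8}
  after event 2 (t=14: SET z = 2): {y=8, z=2}
  after event 3 (t=23: SET y = -12): {y=-12, z=2}
  after event 4 (t=26: SET y = 23): {y=23, z=2}
  after event 5 (t=32: SET y = 1): {y=1, z=2}
  after event 6 (t=38: SET x = 28): {x=28, y=1, z=2}

Answer: {x=28, y=1, z=2}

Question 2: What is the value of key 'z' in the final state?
Answer: 2

Derivation:
Track key 'z' through all 7 events:
  event 1 (t=6: INC y by 8): z unchanged
  event 2 (t=14: SET z = 2): z (absent) -> 2
  event 3 (t=23: SET y = -12): z unchanged
  event 4 (t=26: SET y = 23): z unchanged
  event 5 (t=32: SET y = 1): z unchanged
  event 6 (t=38: SET x = 28): z unchanged
  event 7 (t=44: SET x = 37): z unchanged
Final: z = 2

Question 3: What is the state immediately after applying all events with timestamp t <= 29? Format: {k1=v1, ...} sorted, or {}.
Answer: {y=23, z=2}

Derivation:
Apply events with t <= 29 (4 events):
  after event 1 (t=6: INC y by 8): {y=8}
  after event 2 (t=14: SET z = 2): {y=8, z=2}
  after event 3 (t=23: SET y = -12): {y=-12, z=2}
  after event 4 (t=26: SET y = 23): {y=23, z=2}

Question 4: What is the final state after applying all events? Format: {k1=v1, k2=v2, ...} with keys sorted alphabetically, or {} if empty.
  after event 1 (t=6: INC y by 8): {y=8}
  after event 2 (t=14: SET z = 2): {y=8, z=2}
  after event 3 (t=23: SET y = -12): {y=-12, z=2}
  after event 4 (t=26: SET y = 23): {y=23, z=2}
  after event 5 (t=32: SET y = 1): {y=1, z=2}
  after event 6 (t=38: SET x = 28): {x=28, y=1, z=2}
  after event 7 (t=44: SET x = 37): {x=37, y=1, z=2}

Answer: {x=37, y=1, z=2}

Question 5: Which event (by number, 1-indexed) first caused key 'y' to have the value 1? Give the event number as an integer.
Looking for first event where y becomes 1:
  event 1: y = 8
  event 2: y = 8
  event 3: y = -12
  event 4: y = 23
  event 5: y 23 -> 1  <-- first match

Answer: 5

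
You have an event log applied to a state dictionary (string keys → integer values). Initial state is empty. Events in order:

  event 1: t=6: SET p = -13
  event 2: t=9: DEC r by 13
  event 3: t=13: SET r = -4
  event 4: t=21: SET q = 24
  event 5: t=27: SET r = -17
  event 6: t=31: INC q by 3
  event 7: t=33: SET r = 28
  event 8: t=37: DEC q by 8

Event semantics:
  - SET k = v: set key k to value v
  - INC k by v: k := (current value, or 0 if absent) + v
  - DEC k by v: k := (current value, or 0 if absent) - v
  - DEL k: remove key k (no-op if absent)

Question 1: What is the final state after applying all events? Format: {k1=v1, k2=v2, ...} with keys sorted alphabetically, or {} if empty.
  after event 1 (t=6: SET p = -13): {p=-13}
  after event 2 (t=9: DEC r by 13): {p=-13, r=-13}
  after event 3 (t=13: SET r = -4): {p=-13, r=-4}
  after event 4 (t=21: SET q = 24): {p=-13, q=24, r=-4}
  after event 5 (t=27: SET r = -17): {p=-13, q=24, r=-17}
  after event 6 (t=31: INC q by 3): {p=-13, q=27, r=-17}
  after event 7 (t=33: SET r = 28): {p=-13, q=27, r=28}
  after event 8 (t=37: DEC q by 8): {p=-13, q=19, r=28}

Answer: {p=-13, q=19, r=28}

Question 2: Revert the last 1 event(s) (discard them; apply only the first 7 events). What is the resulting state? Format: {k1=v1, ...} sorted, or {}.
Keep first 7 events (discard last 1):
  after event 1 (t=6: SET p = -13): {p=-13}
  after event 2 (t=9: DEC r by 13): {p=-13, r=-13}
  after event 3 (t=13: SET r = -4): {p=-13, r=-4}
  after event 4 (t=21: SET q = 24): {p=-13, q=24, r=-4}
  after event 5 (t=27: SET r = -17): {p=-13, q=24, r=-17}
  after event 6 (t=31: INC q by 3): {p=-13, q=27, r=-17}
  after event 7 (t=33: SET r = 28): {p=-13, q=27, r=28}

Answer: {p=-13, q=27, r=28}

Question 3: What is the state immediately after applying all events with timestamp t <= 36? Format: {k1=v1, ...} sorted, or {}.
Answer: {p=-13, q=27, r=28}

Derivation:
Apply events with t <= 36 (7 events):
  after event 1 (t=6: SET p = -13): {p=-13}
  after event 2 (t=9: DEC r by 13): {p=-13, r=-13}
  after event 3 (t=13: SET r = -4): {p=-13, r=-4}
  after event 4 (t=21: SET q = 24): {p=-13, q=24, r=-4}
  after event 5 (t=27: SET r = -17): {p=-13, q=24, r=-17}
  after event 6 (t=31: INC q by 3): {p=-13, q=27, r=-17}
  after event 7 (t=33: SET r = 28): {p=-13, q=27, r=28}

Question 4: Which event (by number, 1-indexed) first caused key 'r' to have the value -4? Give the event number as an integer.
Answer: 3

Derivation:
Looking for first event where r becomes -4:
  event 2: r = -13
  event 3: r -13 -> -4  <-- first match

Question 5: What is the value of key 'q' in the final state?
Track key 'q' through all 8 events:
  event 1 (t=6: SET p = -13): q unchanged
  event 2 (t=9: DEC r by 13): q unchanged
  event 3 (t=13: SET r = -4): q unchanged
  event 4 (t=21: SET q = 24): q (absent) -> 24
  event 5 (t=27: SET r = -17): q unchanged
  event 6 (t=31: INC q by 3): q 24 -> 27
  event 7 (t=33: SET r = 28): q unchanged
  event 8 (t=37: DEC q by 8): q 27 -> 19
Final: q = 19

Answer: 19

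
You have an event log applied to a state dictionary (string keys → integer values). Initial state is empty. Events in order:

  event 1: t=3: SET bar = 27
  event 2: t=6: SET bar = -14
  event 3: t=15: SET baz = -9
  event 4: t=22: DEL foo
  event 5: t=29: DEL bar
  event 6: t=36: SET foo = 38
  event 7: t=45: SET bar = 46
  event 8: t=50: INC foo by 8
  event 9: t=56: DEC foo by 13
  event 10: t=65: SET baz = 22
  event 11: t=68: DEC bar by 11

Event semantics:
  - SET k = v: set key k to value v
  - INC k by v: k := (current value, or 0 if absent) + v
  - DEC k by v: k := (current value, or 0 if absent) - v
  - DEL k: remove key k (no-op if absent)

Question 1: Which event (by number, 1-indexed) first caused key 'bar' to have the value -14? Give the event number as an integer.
Answer: 2

Derivation:
Looking for first event where bar becomes -14:
  event 1: bar = 27
  event 2: bar 27 -> -14  <-- first match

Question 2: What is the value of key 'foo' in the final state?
Answer: 33

Derivation:
Track key 'foo' through all 11 events:
  event 1 (t=3: SET bar = 27): foo unchanged
  event 2 (t=6: SET bar = -14): foo unchanged
  event 3 (t=15: SET baz = -9): foo unchanged
  event 4 (t=22: DEL foo): foo (absent) -> (absent)
  event 5 (t=29: DEL bar): foo unchanged
  event 6 (t=36: SET foo = 38): foo (absent) -> 38
  event 7 (t=45: SET bar = 46): foo unchanged
  event 8 (t=50: INC foo by 8): foo 38 -> 46
  event 9 (t=56: DEC foo by 13): foo 46 -> 33
  event 10 (t=65: SET baz = 22): foo unchanged
  event 11 (t=68: DEC bar by 11): foo unchanged
Final: foo = 33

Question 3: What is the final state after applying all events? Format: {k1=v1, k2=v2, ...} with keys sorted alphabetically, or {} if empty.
  after event 1 (t=3: SET bar = 27): {bar=27}
  after event 2 (t=6: SET bar = -14): {bar=-14}
  after event 3 (t=15: SET baz = -9): {bar=-14, baz=-9}
  after event 4 (t=22: DEL foo): {bar=-14, baz=-9}
  after event 5 (t=29: DEL bar): {baz=-9}
  after event 6 (t=36: SET foo = 38): {baz=-9, foo=38}
  after event 7 (t=45: SET bar = 46): {bar=46, baz=-9, foo=38}
  after event 8 (t=50: INC foo by 8): {bar=46, baz=-9, foo=46}
  after event 9 (t=56: DEC foo by 13): {bar=46, baz=-9, foo=33}
  after event 10 (t=65: SET baz = 22): {bar=46, baz=22, foo=33}
  after event 11 (t=68: DEC bar by 11): {bar=35, baz=22, foo=33}

Answer: {bar=35, baz=22, foo=33}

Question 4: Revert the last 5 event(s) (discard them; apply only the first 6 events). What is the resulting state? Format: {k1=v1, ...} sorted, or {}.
Keep first 6 events (discard last 5):
  after event 1 (t=3: SET bar = 27): {bar=27}
  after event 2 (t=6: SET bar = -14): {bar=-14}
  after event 3 (t=15: SET baz = -9): {bar=-14, baz=-9}
  after event 4 (t=22: DEL foo): {bar=-14, baz=-9}
  after event 5 (t=29: DEL bar): {baz=-9}
  after event 6 (t=36: SET foo = 38): {baz=-9, foo=38}

Answer: {baz=-9, foo=38}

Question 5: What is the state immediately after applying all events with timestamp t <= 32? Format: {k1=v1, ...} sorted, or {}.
Answer: {baz=-9}

Derivation:
Apply events with t <= 32 (5 events):
  after event 1 (t=3: SET bar = 27): {bar=27}
  after event 2 (t=6: SET bar = -14): {bar=-14}
  after event 3 (t=15: SET baz = -9): {bar=-14, baz=-9}
  after event 4 (t=22: DEL foo): {bar=-14, baz=-9}
  after event 5 (t=29: DEL bar): {baz=-9}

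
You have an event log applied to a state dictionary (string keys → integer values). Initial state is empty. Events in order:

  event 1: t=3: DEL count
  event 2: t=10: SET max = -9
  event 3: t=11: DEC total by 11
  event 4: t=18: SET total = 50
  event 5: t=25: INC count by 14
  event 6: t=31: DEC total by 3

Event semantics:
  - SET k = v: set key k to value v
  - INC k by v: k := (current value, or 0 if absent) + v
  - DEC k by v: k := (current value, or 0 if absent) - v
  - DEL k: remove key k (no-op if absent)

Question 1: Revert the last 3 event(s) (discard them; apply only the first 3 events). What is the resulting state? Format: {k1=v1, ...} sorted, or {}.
Keep first 3 events (discard last 3):
  after event 1 (t=3: DEL count): {}
  after event 2 (t=10: SET max = -9): {max=-9}
  after event 3 (t=11: DEC total by 11): {max=-9, total=-11}

Answer: {max=-9, total=-11}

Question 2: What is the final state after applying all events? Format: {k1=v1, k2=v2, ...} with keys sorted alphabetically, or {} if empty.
  after event 1 (t=3: DEL count): {}
  after event 2 (t=10: SET max = -9): {max=-9}
  after event 3 (t=11: DEC total by 11): {max=-9, total=-11}
  after event 4 (t=18: SET total = 50): {max=-9, total=50}
  after event 5 (t=25: INC count by 14): {count=14, max=-9, total=50}
  after event 6 (t=31: DEC total by 3): {count=14, max=-9, total=47}

Answer: {count=14, max=-9, total=47}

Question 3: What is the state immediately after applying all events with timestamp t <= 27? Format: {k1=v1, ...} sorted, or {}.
Answer: {count=14, max=-9, total=50}

Derivation:
Apply events with t <= 27 (5 events):
  after event 1 (t=3: DEL count): {}
  after event 2 (t=10: SET max = -9): {max=-9}
  after event 3 (t=11: DEC total by 11): {max=-9, total=-11}
  after event 4 (t=18: SET total = 50): {max=-9, total=50}
  after event 5 (t=25: INC count by 14): {count=14, max=-9, total=50}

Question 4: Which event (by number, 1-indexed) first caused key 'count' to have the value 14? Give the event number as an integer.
Answer: 5

Derivation:
Looking for first event where count becomes 14:
  event 5: count (absent) -> 14  <-- first match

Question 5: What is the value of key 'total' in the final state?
Answer: 47

Derivation:
Track key 'total' through all 6 events:
  event 1 (t=3: DEL count): total unchanged
  event 2 (t=10: SET max = -9): total unchanged
  event 3 (t=11: DEC total by 11): total (absent) -> -11
  event 4 (t=18: SET total = 50): total -11 -> 50
  event 5 (t=25: INC count by 14): total unchanged
  event 6 (t=31: DEC total by 3): total 50 -> 47
Final: total = 47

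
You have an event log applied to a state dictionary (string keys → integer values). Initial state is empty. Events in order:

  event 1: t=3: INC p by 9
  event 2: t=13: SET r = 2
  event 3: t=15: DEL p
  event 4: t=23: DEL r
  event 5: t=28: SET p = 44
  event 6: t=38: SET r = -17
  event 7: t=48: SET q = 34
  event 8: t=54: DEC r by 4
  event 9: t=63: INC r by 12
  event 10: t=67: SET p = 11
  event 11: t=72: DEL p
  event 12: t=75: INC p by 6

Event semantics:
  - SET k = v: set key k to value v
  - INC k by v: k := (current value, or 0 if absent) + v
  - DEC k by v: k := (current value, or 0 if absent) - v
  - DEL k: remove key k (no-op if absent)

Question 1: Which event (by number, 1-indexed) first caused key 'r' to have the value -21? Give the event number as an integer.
Answer: 8

Derivation:
Looking for first event where r becomes -21:
  event 2: r = 2
  event 3: r = 2
  event 4: r = (absent)
  event 6: r = -17
  event 7: r = -17
  event 8: r -17 -> -21  <-- first match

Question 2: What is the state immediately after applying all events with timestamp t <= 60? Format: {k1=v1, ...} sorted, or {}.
Apply events with t <= 60 (8 events):
  after event 1 (t=3: INC p by 9): {p=9}
  after event 2 (t=13: SET r = 2): {p=9, r=2}
  after event 3 (t=15: DEL p): {r=2}
  after event 4 (t=23: DEL r): {}
  after event 5 (t=28: SET p = 44): {p=44}
  after event 6 (t=38: SET r = -17): {p=44, r=-17}
  after event 7 (t=48: SET q = 34): {p=44, q=34, r=-17}
  after event 8 (t=54: DEC r by 4): {p=44, q=34, r=-21}

Answer: {p=44, q=34, r=-21}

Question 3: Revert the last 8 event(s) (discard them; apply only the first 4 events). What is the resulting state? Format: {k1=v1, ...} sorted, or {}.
Keep first 4 events (discard last 8):
  after event 1 (t=3: INC p by 9): {p=9}
  after event 2 (t=13: SET r = 2): {p=9, r=2}
  after event 3 (t=15: DEL p): {r=2}
  after event 4 (t=23: DEL r): {}

Answer: {}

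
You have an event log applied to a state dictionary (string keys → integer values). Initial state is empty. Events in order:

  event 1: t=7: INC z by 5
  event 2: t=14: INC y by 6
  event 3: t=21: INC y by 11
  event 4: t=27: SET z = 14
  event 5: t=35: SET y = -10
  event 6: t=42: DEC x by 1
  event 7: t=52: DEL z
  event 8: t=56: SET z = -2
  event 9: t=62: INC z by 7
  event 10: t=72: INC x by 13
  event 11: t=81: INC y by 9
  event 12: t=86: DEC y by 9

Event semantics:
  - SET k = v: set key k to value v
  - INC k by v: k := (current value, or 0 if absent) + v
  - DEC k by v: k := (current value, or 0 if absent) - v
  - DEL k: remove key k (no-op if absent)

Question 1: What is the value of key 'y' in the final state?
Track key 'y' through all 12 events:
  event 1 (t=7: INC z by 5): y unchanged
  event 2 (t=14: INC y by 6): y (absent) -> 6
  event 3 (t=21: INC y by 11): y 6 -> 17
  event 4 (t=27: SET z = 14): y unchanged
  event 5 (t=35: SET y = -10): y 17 -> -10
  event 6 (t=42: DEC x by 1): y unchanged
  event 7 (t=52: DEL z): y unchanged
  event 8 (t=56: SET z = -2): y unchanged
  event 9 (t=62: INC z by 7): y unchanged
  event 10 (t=72: INC x by 13): y unchanged
  event 11 (t=81: INC y by 9): y -10 -> -1
  event 12 (t=86: DEC y by 9): y -1 -> -10
Final: y = -10

Answer: -10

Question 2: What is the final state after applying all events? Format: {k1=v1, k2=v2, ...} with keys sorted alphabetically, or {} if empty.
  after event 1 (t=7: INC z by 5): {z=5}
  after event 2 (t=14: INC y by 6): {y=6, z=5}
  after event 3 (t=21: INC y by 11): {y=17, z=5}
  after event 4 (t=27: SET z = 14): {y=17, z=14}
  after event 5 (t=35: SET y = -10): {y=-10, z=14}
  after event 6 (t=42: DEC x by 1): {x=-1, y=-10, z=14}
  after event 7 (t=52: DEL z): {x=-1, y=-10}
  after event 8 (t=56: SET z = -2): {x=-1, y=-10, z=-2}
  after event 9 (t=62: INC z by 7): {x=-1, y=-10, z=5}
  after event 10 (t=72: INC x by 13): {x=12, y=-10, z=5}
  after event 11 (t=81: INC y by 9): {x=12, y=-1, z=5}
  after event 12 (t=86: DEC y by 9): {x=12, y=-10, z=5}

Answer: {x=12, y=-10, z=5}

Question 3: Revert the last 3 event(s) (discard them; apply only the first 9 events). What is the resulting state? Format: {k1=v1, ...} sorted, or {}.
Keep first 9 events (discard last 3):
  after event 1 (t=7: INC z by 5): {z=5}
  after event 2 (t=14: INC y by 6): {y=6, z=5}
  after event 3 (t=21: INC y by 11): {y=17, z=5}
  after event 4 (t=27: SET z = 14): {y=17, z=14}
  after event 5 (t=35: SET y = -10): {y=-10, z=14}
  after event 6 (t=42: DEC x by 1): {x=-1, y=-10, z=14}
  after event 7 (t=52: DEL z): {x=-1, y=-10}
  after event 8 (t=56: SET z = -2): {x=-1, y=-10, z=-2}
  after event 9 (t=62: INC z by 7): {x=-1, y=-10, z=5}

Answer: {x=-1, y=-10, z=5}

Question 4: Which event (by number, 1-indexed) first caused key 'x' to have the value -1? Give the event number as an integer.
Answer: 6

Derivation:
Looking for first event where x becomes -1:
  event 6: x (absent) -> -1  <-- first match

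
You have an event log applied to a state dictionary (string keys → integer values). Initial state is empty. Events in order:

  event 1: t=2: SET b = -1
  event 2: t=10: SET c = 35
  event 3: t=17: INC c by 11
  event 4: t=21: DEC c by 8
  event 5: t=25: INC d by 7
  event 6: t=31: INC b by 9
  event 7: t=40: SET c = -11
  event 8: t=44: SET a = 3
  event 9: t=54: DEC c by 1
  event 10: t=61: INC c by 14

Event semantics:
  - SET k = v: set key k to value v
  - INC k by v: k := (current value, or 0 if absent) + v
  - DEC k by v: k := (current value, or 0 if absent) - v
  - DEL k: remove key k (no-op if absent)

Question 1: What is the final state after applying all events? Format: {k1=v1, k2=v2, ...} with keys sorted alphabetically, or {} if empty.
  after event 1 (t=2: SET b = -1): {b=-1}
  after event 2 (t=10: SET c = 35): {b=-1, c=35}
  after event 3 (t=17: INC c by 11): {b=-1, c=46}
  after event 4 (t=21: DEC c by 8): {b=-1, c=38}
  after event 5 (t=25: INC d by 7): {b=-1, c=38, d=7}
  after event 6 (t=31: INC b by 9): {b=8, c=38, d=7}
  after event 7 (t=40: SET c = -11): {b=8, c=-11, d=7}
  after event 8 (t=44: SET a = 3): {a=3, b=8, c=-11, d=7}
  after event 9 (t=54: DEC c by 1): {a=3, b=8, c=-12, d=7}
  after event 10 (t=61: INC c by 14): {a=3, b=8, c=2, d=7}

Answer: {a=3, b=8, c=2, d=7}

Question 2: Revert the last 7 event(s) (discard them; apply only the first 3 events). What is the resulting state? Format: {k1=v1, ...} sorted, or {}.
Keep first 3 events (discard last 7):
  after event 1 (t=2: SET b = -1): {b=-1}
  after event 2 (t=10: SET c = 35): {b=-1, c=35}
  after event 3 (t=17: INC c by 11): {b=-1, c=46}

Answer: {b=-1, c=46}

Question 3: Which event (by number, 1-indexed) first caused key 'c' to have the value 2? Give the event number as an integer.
Looking for first event where c becomes 2:
  event 2: c = 35
  event 3: c = 46
  event 4: c = 38
  event 5: c = 38
  event 6: c = 38
  event 7: c = -11
  event 8: c = -11
  event 9: c = -12
  event 10: c -12 -> 2  <-- first match

Answer: 10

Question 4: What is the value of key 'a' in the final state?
Answer: 3

Derivation:
Track key 'a' through all 10 events:
  event 1 (t=2: SET b = -1): a unchanged
  event 2 (t=10: SET c = 35): a unchanged
  event 3 (t=17: INC c by 11): a unchanged
  event 4 (t=21: DEC c by 8): a unchanged
  event 5 (t=25: INC d by 7): a unchanged
  event 6 (t=31: INC b by 9): a unchanged
  event 7 (t=40: SET c = -11): a unchanged
  event 8 (t=44: SET a = 3): a (absent) -> 3
  event 9 (t=54: DEC c by 1): a unchanged
  event 10 (t=61: INC c by 14): a unchanged
Final: a = 3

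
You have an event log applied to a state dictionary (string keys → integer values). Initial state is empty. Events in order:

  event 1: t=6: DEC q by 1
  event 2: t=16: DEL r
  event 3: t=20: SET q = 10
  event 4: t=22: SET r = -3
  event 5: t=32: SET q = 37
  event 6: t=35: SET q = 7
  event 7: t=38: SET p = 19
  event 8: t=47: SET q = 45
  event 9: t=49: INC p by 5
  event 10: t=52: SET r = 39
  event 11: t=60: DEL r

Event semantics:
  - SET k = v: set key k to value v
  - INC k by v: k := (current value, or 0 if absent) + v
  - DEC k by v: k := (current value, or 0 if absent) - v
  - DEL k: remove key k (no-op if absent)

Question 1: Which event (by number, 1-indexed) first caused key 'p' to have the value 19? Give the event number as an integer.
Looking for first event where p becomes 19:
  event 7: p (absent) -> 19  <-- first match

Answer: 7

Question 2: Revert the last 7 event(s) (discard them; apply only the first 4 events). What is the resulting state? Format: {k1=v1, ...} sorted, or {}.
Answer: {q=10, r=-3}

Derivation:
Keep first 4 events (discard last 7):
  after event 1 (t=6: DEC q by 1): {q=-1}
  after event 2 (t=16: DEL r): {q=-1}
  after event 3 (t=20: SET q = 10): {q=10}
  after event 4 (t=22: SET r = -3): {q=10, r=-3}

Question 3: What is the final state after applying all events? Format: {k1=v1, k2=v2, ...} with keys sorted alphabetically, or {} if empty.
Answer: {p=24, q=45}

Derivation:
  after event 1 (t=6: DEC q by 1): {q=-1}
  after event 2 (t=16: DEL r): {q=-1}
  after event 3 (t=20: SET q = 10): {q=10}
  after event 4 (t=22: SET r = -3): {q=10, r=-3}
  after event 5 (t=32: SET q = 37): {q=37, r=-3}
  after event 6 (t=35: SET q = 7): {q=7, r=-3}
  after event 7 (t=38: SET p = 19): {p=19, q=7, r=-3}
  after event 8 (t=47: SET q = 45): {p=19, q=45, r=-3}
  after event 9 (t=49: INC p by 5): {p=24, q=45, r=-3}
  after event 10 (t=52: SET r = 39): {p=24, q=45, r=39}
  after event 11 (t=60: DEL r): {p=24, q=45}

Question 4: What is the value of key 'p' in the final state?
Track key 'p' through all 11 events:
  event 1 (t=6: DEC q by 1): p unchanged
  event 2 (t=16: DEL r): p unchanged
  event 3 (t=20: SET q = 10): p unchanged
  event 4 (t=22: SET r = -3): p unchanged
  event 5 (t=32: SET q = 37): p unchanged
  event 6 (t=35: SET q = 7): p unchanged
  event 7 (t=38: SET p = 19): p (absent) -> 19
  event 8 (t=47: SET q = 45): p unchanged
  event 9 (t=49: INC p by 5): p 19 -> 24
  event 10 (t=52: SET r = 39): p unchanged
  event 11 (t=60: DEL r): p unchanged
Final: p = 24

Answer: 24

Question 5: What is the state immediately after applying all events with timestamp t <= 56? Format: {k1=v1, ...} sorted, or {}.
Apply events with t <= 56 (10 events):
  after event 1 (t=6: DEC q by 1): {q=-1}
  after event 2 (t=16: DEL r): {q=-1}
  after event 3 (t=20: SET q = 10): {q=10}
  after event 4 (t=22: SET r = -3): {q=10, r=-3}
  after event 5 (t=32: SET q = 37): {q=37, r=-3}
  after event 6 (t=35: SET q = 7): {q=7, r=-3}
  after event 7 (t=38: SET p = 19): {p=19, q=7, r=-3}
  after event 8 (t=47: SET q = 45): {p=19, q=45, r=-3}
  after event 9 (t=49: INC p by 5): {p=24, q=45, r=-3}
  after event 10 (t=52: SET r = 39): {p=24, q=45, r=39}

Answer: {p=24, q=45, r=39}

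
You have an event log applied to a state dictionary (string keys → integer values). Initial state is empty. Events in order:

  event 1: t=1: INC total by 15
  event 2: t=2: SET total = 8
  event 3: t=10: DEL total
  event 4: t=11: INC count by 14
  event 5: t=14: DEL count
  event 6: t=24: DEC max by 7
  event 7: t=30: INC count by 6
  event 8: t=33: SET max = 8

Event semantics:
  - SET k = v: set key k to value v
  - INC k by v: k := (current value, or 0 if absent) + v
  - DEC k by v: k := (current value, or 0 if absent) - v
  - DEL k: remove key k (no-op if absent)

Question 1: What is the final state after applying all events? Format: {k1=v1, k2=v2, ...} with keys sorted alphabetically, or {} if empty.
  after event 1 (t=1: INC total by 15): {total=15}
  after event 2 (t=2: SET total = 8): {total=8}
  after event 3 (t=10: DEL total): {}
  after event 4 (t=11: INC count by 14): {count=14}
  after event 5 (t=14: DEL count): {}
  after event 6 (t=24: DEC max by 7): {max=-7}
  after event 7 (t=30: INC count by 6): {count=6, max=-7}
  after event 8 (t=33: SET max = 8): {count=6, max=8}

Answer: {count=6, max=8}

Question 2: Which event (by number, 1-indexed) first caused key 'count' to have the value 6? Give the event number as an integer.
Answer: 7

Derivation:
Looking for first event where count becomes 6:
  event 4: count = 14
  event 5: count = (absent)
  event 7: count (absent) -> 6  <-- first match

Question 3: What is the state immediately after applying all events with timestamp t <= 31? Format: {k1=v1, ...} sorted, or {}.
Apply events with t <= 31 (7 events):
  after event 1 (t=1: INC total by 15): {total=15}
  after event 2 (t=2: SET total = 8): {total=8}
  after event 3 (t=10: DEL total): {}
  after event 4 (t=11: INC count by 14): {count=14}
  after event 5 (t=14: DEL count): {}
  after event 6 (t=24: DEC max by 7): {max=-7}
  after event 7 (t=30: INC count by 6): {count=6, max=-7}

Answer: {count=6, max=-7}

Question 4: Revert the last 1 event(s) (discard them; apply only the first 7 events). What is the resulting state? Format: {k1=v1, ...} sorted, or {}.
Keep first 7 events (discard last 1):
  after event 1 (t=1: INC total by 15): {total=15}
  after event 2 (t=2: SET total = 8): {total=8}
  after event 3 (t=10: DEL total): {}
  after event 4 (t=11: INC count by 14): {count=14}
  after event 5 (t=14: DEL count): {}
  after event 6 (t=24: DEC max by 7): {max=-7}
  after event 7 (t=30: INC count by 6): {count=6, max=-7}

Answer: {count=6, max=-7}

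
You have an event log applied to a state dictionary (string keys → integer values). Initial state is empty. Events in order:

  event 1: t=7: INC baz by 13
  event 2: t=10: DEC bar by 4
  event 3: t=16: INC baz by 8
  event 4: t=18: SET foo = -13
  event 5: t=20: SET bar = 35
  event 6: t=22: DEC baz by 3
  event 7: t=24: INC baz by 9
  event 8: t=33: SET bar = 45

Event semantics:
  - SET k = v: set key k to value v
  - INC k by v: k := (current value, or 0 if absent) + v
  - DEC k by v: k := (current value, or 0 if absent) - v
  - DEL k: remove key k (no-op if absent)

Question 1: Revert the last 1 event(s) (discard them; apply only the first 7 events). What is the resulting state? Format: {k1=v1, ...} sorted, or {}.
Keep first 7 events (discard last 1):
  after event 1 (t=7: INC baz by 13): {baz=13}
  after event 2 (t=10: DEC bar by 4): {bar=-4, baz=13}
  after event 3 (t=16: INC baz by 8): {bar=-4, baz=21}
  after event 4 (t=18: SET foo = -13): {bar=-4, baz=21, foo=-13}
  after event 5 (t=20: SET bar = 35): {bar=35, baz=21, foo=-13}
  after event 6 (t=22: DEC baz by 3): {bar=35, baz=18, foo=-13}
  after event 7 (t=24: INC baz by 9): {bar=35, baz=27, foo=-13}

Answer: {bar=35, baz=27, foo=-13}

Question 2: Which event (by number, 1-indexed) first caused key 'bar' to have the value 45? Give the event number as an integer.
Answer: 8

Derivation:
Looking for first event where bar becomes 45:
  event 2: bar = -4
  event 3: bar = -4
  event 4: bar = -4
  event 5: bar = 35
  event 6: bar = 35
  event 7: bar = 35
  event 8: bar 35 -> 45  <-- first match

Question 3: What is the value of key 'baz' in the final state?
Track key 'baz' through all 8 events:
  event 1 (t=7: INC baz by 13): baz (absent) -> 13
  event 2 (t=10: DEC bar by 4): baz unchanged
  event 3 (t=16: INC baz by 8): baz 13 -> 21
  event 4 (t=18: SET foo = -13): baz unchanged
  event 5 (t=20: SET bar = 35): baz unchanged
  event 6 (t=22: DEC baz by 3): baz 21 -> 18
  event 7 (t=24: INC baz by 9): baz 18 -> 27
  event 8 (t=33: SET bar = 45): baz unchanged
Final: baz = 27

Answer: 27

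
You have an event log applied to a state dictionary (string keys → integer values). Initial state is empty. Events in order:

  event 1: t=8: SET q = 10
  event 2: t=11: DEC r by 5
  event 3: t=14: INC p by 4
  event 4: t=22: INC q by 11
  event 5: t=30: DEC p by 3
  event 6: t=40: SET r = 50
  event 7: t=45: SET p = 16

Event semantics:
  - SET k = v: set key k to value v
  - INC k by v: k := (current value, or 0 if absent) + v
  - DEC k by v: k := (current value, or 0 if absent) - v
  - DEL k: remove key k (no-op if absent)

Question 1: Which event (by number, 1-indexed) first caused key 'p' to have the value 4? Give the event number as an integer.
Looking for first event where p becomes 4:
  event 3: p (absent) -> 4  <-- first match

Answer: 3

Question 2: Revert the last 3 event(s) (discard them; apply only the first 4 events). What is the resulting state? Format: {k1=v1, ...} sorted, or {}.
Keep first 4 events (discard last 3):
  after event 1 (t=8: SET q = 10): {q=10}
  after event 2 (t=11: DEC r by 5): {q=10, r=-5}
  after event 3 (t=14: INC p by 4): {p=4, q=10, r=-5}
  after event 4 (t=22: INC q by 11): {p=4, q=21, r=-5}

Answer: {p=4, q=21, r=-5}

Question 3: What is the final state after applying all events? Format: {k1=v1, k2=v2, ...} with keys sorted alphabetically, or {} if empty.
  after event 1 (t=8: SET q = 10): {q=10}
  after event 2 (t=11: DEC r by 5): {q=10, r=-5}
  after event 3 (t=14: INC p by 4): {p=4, q=10, r=-5}
  after event 4 (t=22: INC q by 11): {p=4, q=21, r=-5}
  after event 5 (t=30: DEC p by 3): {p=1, q=21, r=-5}
  after event 6 (t=40: SET r = 50): {p=1, q=21, r=50}
  after event 7 (t=45: SET p = 16): {p=16, q=21, r=50}

Answer: {p=16, q=21, r=50}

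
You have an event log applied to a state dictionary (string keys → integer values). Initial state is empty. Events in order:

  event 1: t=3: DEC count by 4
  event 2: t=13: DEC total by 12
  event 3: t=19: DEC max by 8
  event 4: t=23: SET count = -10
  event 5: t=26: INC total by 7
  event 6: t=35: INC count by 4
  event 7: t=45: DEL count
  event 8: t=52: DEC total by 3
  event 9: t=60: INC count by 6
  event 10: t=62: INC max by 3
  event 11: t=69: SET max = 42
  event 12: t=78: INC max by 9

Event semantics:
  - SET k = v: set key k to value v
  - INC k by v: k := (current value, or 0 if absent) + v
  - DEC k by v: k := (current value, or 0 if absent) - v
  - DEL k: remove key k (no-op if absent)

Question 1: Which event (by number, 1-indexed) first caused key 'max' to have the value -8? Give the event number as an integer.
Looking for first event where max becomes -8:
  event 3: max (absent) -> -8  <-- first match

Answer: 3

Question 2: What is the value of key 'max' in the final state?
Track key 'max' through all 12 events:
  event 1 (t=3: DEC count by 4): max unchanged
  event 2 (t=13: DEC total by 12): max unchanged
  event 3 (t=19: DEC max by 8): max (absent) -> -8
  event 4 (t=23: SET count = -10): max unchanged
  event 5 (t=26: INC total by 7): max unchanged
  event 6 (t=35: INC count by 4): max unchanged
  event 7 (t=45: DEL count): max unchanged
  event 8 (t=52: DEC total by 3): max unchanged
  event 9 (t=60: INC count by 6): max unchanged
  event 10 (t=62: INC max by 3): max -8 -> -5
  event 11 (t=69: SET max = 42): max -5 -> 42
  event 12 (t=78: INC max by 9): max 42 -> 51
Final: max = 51

Answer: 51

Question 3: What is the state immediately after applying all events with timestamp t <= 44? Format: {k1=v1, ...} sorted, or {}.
Apply events with t <= 44 (6 events):
  after event 1 (t=3: DEC count by 4): {count=-4}
  after event 2 (t=13: DEC total by 12): {count=-4, total=-12}
  after event 3 (t=19: DEC max by 8): {count=-4, max=-8, total=-12}
  after event 4 (t=23: SET count = -10): {count=-10, max=-8, total=-12}
  after event 5 (t=26: INC total by 7): {count=-10, max=-8, total=-5}
  after event 6 (t=35: INC count by 4): {count=-6, max=-8, total=-5}

Answer: {count=-6, max=-8, total=-5}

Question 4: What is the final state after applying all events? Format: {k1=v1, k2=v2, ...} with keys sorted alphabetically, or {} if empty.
Answer: {count=6, max=51, total=-8}

Derivation:
  after event 1 (t=3: DEC count by 4): {count=-4}
  after event 2 (t=13: DEC total by 12): {count=-4, total=-12}
  after event 3 (t=19: DEC max by 8): {count=-4, max=-8, total=-12}
  after event 4 (t=23: SET count = -10): {count=-10, max=-8, total=-12}
  after event 5 (t=26: INC total by 7): {count=-10, max=-8, total=-5}
  after event 6 (t=35: INC count by 4): {count=-6, max=-8, total=-5}
  after event 7 (t=45: DEL count): {max=-8, total=-5}
  after event 8 (t=52: DEC total by 3): {max=-8, total=-8}
  after event 9 (t=60: INC count by 6): {count=6, max=-8, total=-8}
  after event 10 (t=62: INC max by 3): {count=6, max=-5, total=-8}
  after event 11 (t=69: SET max = 42): {count=6, max=42, total=-8}
  after event 12 (t=78: INC max by 9): {count=6, max=51, total=-8}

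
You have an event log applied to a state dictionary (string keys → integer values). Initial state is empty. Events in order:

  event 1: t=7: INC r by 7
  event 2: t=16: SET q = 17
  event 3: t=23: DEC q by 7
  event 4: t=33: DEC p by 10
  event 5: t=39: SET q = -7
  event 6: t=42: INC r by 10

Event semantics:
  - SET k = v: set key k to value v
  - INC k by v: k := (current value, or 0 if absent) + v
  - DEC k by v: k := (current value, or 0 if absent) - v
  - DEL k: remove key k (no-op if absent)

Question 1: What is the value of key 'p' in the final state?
Track key 'p' through all 6 events:
  event 1 (t=7: INC r by 7): p unchanged
  event 2 (t=16: SET q = 17): p unchanged
  event 3 (t=23: DEC q by 7): p unchanged
  event 4 (t=33: DEC p by 10): p (absent) -> -10
  event 5 (t=39: SET q = -7): p unchanged
  event 6 (t=42: INC r by 10): p unchanged
Final: p = -10

Answer: -10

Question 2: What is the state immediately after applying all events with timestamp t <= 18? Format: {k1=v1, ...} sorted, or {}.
Apply events with t <= 18 (2 events):
  after event 1 (t=7: INC r by 7): {r=7}
  after event 2 (t=16: SET q = 17): {q=17, r=7}

Answer: {q=17, r=7}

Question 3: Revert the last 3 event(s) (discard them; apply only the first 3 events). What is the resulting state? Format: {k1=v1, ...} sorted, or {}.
Answer: {q=10, r=7}

Derivation:
Keep first 3 events (discard last 3):
  after event 1 (t=7: INC r by 7): {r=7}
  after event 2 (t=16: SET q = 17): {q=17, r=7}
  after event 3 (t=23: DEC q by 7): {q=10, r=7}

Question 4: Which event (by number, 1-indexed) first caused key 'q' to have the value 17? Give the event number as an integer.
Looking for first event where q becomes 17:
  event 2: q (absent) -> 17  <-- first match

Answer: 2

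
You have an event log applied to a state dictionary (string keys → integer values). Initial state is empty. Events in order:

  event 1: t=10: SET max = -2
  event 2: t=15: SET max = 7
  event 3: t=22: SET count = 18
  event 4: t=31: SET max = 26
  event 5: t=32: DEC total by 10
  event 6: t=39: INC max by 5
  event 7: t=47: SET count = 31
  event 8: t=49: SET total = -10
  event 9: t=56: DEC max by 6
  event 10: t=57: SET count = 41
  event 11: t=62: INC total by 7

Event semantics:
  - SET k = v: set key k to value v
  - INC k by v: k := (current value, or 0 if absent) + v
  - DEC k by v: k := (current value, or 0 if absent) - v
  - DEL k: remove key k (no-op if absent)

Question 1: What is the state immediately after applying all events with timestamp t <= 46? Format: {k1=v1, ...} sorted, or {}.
Answer: {count=18, max=31, total=-10}

Derivation:
Apply events with t <= 46 (6 events):
  after event 1 (t=10: SET max = -2): {max=-2}
  after event 2 (t=15: SET max = 7): {max=7}
  after event 3 (t=22: SET count = 18): {count=18, max=7}
  after event 4 (t=31: SET max = 26): {count=18, max=26}
  after event 5 (t=32: DEC total by 10): {count=18, max=26, total=-10}
  after event 6 (t=39: INC max by 5): {count=18, max=31, total=-10}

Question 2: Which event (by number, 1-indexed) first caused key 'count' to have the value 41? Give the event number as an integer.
Looking for first event where count becomes 41:
  event 3: count = 18
  event 4: count = 18
  event 5: count = 18
  event 6: count = 18
  event 7: count = 31
  event 8: count = 31
  event 9: count = 31
  event 10: count 31 -> 41  <-- first match

Answer: 10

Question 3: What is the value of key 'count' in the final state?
Track key 'count' through all 11 events:
  event 1 (t=10: SET max = -2): count unchanged
  event 2 (t=15: SET max = 7): count unchanged
  event 3 (t=22: SET count = 18): count (absent) -> 18
  event 4 (t=31: SET max = 26): count unchanged
  event 5 (t=32: DEC total by 10): count unchanged
  event 6 (t=39: INC max by 5): count unchanged
  event 7 (t=47: SET count = 31): count 18 -> 31
  event 8 (t=49: SET total = -10): count unchanged
  event 9 (t=56: DEC max by 6): count unchanged
  event 10 (t=57: SET count = 41): count 31 -> 41
  event 11 (t=62: INC total by 7): count unchanged
Final: count = 41

Answer: 41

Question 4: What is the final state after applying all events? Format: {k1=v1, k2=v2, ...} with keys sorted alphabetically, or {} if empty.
Answer: {count=41, max=25, total=-3}

Derivation:
  after event 1 (t=10: SET max = -2): {max=-2}
  after event 2 (t=15: SET max = 7): {max=7}
  after event 3 (t=22: SET count = 18): {count=18, max=7}
  after event 4 (t=31: SET max = 26): {count=18, max=26}
  after event 5 (t=32: DEC total by 10): {count=18, max=26, total=-10}
  after event 6 (t=39: INC max by 5): {count=18, max=31, total=-10}
  after event 7 (t=47: SET count = 31): {count=31, max=31, total=-10}
  after event 8 (t=49: SET total = -10): {count=31, max=31, total=-10}
  after event 9 (t=56: DEC max by 6): {count=31, max=25, total=-10}
  after event 10 (t=57: SET count = 41): {count=41, max=25, total=-10}
  after event 11 (t=62: INC total by 7): {count=41, max=25, total=-3}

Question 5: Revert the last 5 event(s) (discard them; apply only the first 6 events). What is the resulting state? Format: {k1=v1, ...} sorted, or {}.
Keep first 6 events (discard last 5):
  after event 1 (t=10: SET max = -2): {max=-2}
  after event 2 (t=15: SET max = 7): {max=7}
  after event 3 (t=22: SET count = 18): {count=18, max=7}
  after event 4 (t=31: SET max = 26): {count=18, max=26}
  after event 5 (t=32: DEC total by 10): {count=18, max=26, total=-10}
  after event 6 (t=39: INC max by 5): {count=18, max=31, total=-10}

Answer: {count=18, max=31, total=-10}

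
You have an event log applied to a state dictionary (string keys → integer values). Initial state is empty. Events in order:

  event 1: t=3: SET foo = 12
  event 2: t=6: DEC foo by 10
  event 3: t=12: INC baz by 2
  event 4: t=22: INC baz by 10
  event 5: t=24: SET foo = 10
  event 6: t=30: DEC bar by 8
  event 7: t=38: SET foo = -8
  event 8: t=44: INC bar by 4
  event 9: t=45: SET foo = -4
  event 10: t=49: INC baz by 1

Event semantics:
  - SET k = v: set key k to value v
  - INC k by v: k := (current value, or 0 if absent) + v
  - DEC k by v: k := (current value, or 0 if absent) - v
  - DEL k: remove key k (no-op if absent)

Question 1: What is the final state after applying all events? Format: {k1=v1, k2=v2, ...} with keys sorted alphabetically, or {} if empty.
  after event 1 (t=3: SET foo = 12): {foo=12}
  after event 2 (t=6: DEC foo by 10): {foo=2}
  after event 3 (t=12: INC baz by 2): {baz=2, foo=2}
  after event 4 (t=22: INC baz by 10): {baz=12, foo=2}
  after event 5 (t=24: SET foo = 10): {baz=12, foo=10}
  after event 6 (t=30: DEC bar by 8): {bar=-8, baz=12, foo=10}
  after event 7 (t=38: SET foo = -8): {bar=-8, baz=12, foo=-8}
  after event 8 (t=44: INC bar by 4): {bar=-4, baz=12, foo=-8}
  after event 9 (t=45: SET foo = -4): {bar=-4, baz=12, foo=-4}
  after event 10 (t=49: INC baz by 1): {bar=-4, baz=13, foo=-4}

Answer: {bar=-4, baz=13, foo=-4}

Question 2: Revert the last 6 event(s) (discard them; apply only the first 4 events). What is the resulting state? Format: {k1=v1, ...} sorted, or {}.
Answer: {baz=12, foo=2}

Derivation:
Keep first 4 events (discard last 6):
  after event 1 (t=3: SET foo = 12): {foo=12}
  after event 2 (t=6: DEC foo by 10): {foo=2}
  after event 3 (t=12: INC baz by 2): {baz=2, foo=2}
  after event 4 (t=22: INC baz by 10): {baz=12, foo=2}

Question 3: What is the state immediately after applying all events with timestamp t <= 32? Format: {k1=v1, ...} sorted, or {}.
Answer: {bar=-8, baz=12, foo=10}

Derivation:
Apply events with t <= 32 (6 events):
  after event 1 (t=3: SET foo = 12): {foo=12}
  after event 2 (t=6: DEC foo by 10): {foo=2}
  after event 3 (t=12: INC baz by 2): {baz=2, foo=2}
  after event 4 (t=22: INC baz by 10): {baz=12, foo=2}
  after event 5 (t=24: SET foo = 10): {baz=12, foo=10}
  after event 6 (t=30: DEC bar by 8): {bar=-8, baz=12, foo=10}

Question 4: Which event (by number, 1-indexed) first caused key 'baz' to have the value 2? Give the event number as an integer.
Looking for first event where baz becomes 2:
  event 3: baz (absent) -> 2  <-- first match

Answer: 3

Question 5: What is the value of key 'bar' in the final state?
Track key 'bar' through all 10 events:
  event 1 (t=3: SET foo = 12): bar unchanged
  event 2 (t=6: DEC foo by 10): bar unchanged
  event 3 (t=12: INC baz by 2): bar unchanged
  event 4 (t=22: INC baz by 10): bar unchanged
  event 5 (t=24: SET foo = 10): bar unchanged
  event 6 (t=30: DEC bar by 8): bar (absent) -> -8
  event 7 (t=38: SET foo = -8): bar unchanged
  event 8 (t=44: INC bar by 4): bar -8 -> -4
  event 9 (t=45: SET foo = -4): bar unchanged
  event 10 (t=49: INC baz by 1): bar unchanged
Final: bar = -4

Answer: -4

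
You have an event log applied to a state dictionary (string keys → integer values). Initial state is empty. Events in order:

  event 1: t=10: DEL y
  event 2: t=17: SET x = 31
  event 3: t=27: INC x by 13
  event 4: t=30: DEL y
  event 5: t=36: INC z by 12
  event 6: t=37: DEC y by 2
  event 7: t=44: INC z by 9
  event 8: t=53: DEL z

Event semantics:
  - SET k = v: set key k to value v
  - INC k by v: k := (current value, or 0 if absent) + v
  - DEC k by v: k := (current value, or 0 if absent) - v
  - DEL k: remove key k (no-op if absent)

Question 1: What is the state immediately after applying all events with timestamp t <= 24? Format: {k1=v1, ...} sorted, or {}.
Apply events with t <= 24 (2 events):
  after event 1 (t=10: DEL y): {}
  after event 2 (t=17: SET x = 31): {x=31}

Answer: {x=31}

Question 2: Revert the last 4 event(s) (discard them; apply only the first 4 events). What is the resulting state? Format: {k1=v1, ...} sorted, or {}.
Answer: {x=44}

Derivation:
Keep first 4 events (discard last 4):
  after event 1 (t=10: DEL y): {}
  after event 2 (t=17: SET x = 31): {x=31}
  after event 3 (t=27: INC x by 13): {x=44}
  after event 4 (t=30: DEL y): {x=44}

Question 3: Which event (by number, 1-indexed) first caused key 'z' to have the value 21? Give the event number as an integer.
Looking for first event where z becomes 21:
  event 5: z = 12
  event 6: z = 12
  event 7: z 12 -> 21  <-- first match

Answer: 7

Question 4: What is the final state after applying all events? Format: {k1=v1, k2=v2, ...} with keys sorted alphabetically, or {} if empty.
Answer: {x=44, y=-2}

Derivation:
  after event 1 (t=10: DEL y): {}
  after event 2 (t=17: SET x = 31): {x=31}
  after event 3 (t=27: INC x by 13): {x=44}
  after event 4 (t=30: DEL y): {x=44}
  after event 5 (t=36: INC z by 12): {x=44, z=12}
  after event 6 (t=37: DEC y by 2): {x=44, y=-2, z=12}
  after event 7 (t=44: INC z by 9): {x=44, y=-2, z=21}
  after event 8 (t=53: DEL z): {x=44, y=-2}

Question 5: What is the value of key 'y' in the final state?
Track key 'y' through all 8 events:
  event 1 (t=10: DEL y): y (absent) -> (absent)
  event 2 (t=17: SET x = 31): y unchanged
  event 3 (t=27: INC x by 13): y unchanged
  event 4 (t=30: DEL y): y (absent) -> (absent)
  event 5 (t=36: INC z by 12): y unchanged
  event 6 (t=37: DEC y by 2): y (absent) -> -2
  event 7 (t=44: INC z by 9): y unchanged
  event 8 (t=53: DEL z): y unchanged
Final: y = -2

Answer: -2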